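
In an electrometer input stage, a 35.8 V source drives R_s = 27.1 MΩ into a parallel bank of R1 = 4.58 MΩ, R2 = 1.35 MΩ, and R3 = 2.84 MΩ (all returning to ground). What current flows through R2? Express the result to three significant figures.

Parallel bank: R_p = 1/(1/4.58 + 1/1.35 + 1/2.84) = 0.7627 MΩ.
Node voltage V_A = V_s · R_p/(R_s + R_p) = 35.8 × 0.02737 = 0.9799 V.
I(R2) = V_A / R2 = 0.9799/1.35 = 0.7259 µA.
(Check via current divider: I_total = 1.285 µA; share G_k/ΣG = 0.5649 → same result.)

I ≈ 0.726 µA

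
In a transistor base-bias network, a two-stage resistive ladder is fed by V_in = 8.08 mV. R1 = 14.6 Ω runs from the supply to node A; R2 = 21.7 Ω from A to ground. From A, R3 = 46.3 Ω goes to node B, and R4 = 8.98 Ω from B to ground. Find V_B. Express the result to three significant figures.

The second stage (R3 + R4 = 55.28 Ω) loads node A in parallel with R2.
Effective lower resistance at A: R2 ‖ 55.28 = 15.58 Ω.
V_A = 8.08 × 15.58/(14.6 + 15.58) = 4.172 mV.
V_B = V_A × 0.1624 = 0.6777 mV.

V_B ≈ 0.678 mV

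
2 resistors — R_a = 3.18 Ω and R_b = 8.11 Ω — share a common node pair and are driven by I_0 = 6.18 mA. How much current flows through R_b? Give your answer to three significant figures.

I ≈ 1.74 mA

For two parallel branches, I_k = I_0 · (other R)/(sum of R).
So I = 6.18 × 3.18/11.29 = 1.741 mA.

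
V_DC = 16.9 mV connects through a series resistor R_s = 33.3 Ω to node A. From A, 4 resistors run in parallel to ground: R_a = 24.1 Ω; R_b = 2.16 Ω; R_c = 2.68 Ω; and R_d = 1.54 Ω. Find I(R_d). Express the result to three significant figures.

Parallel bank: R_p = 1/(1/24.1 + 1/2.16 + 1/2.68 + 1/1.54) = 0.6549 Ω.
V_A by voltage divider: V_A = 16.9 × 0.6549/(33.3 + 0.6549) = 0.3260 mV.
I(R_d) = V_A / R_d = 0.3260/1.54 = 0.2117 mA.
(Check via current divider: I_total = 0.4977 mA; share G_k/ΣG = 0.4253 → same result.)

I ≈ 0.212 mA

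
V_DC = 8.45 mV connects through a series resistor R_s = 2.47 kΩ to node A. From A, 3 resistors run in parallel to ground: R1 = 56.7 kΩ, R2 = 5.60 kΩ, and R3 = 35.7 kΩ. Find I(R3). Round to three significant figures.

I ≈ 0.152 µA

Equivalent of the parallel group: R_p = 4.460 kΩ.
Node voltage V_A = V_DC · R_p/(R_s + R_p) = 8.45 × 0.6436 = 5.438 mV.
Branch current I = V_A/R3 = 5.438/35.7 = 0.1523 µA.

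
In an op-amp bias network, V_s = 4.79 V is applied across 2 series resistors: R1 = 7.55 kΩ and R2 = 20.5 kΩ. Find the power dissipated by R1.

ΣR = 28.05 kΩ → I = 4.79/28.05 = 0.1708 mA.
P(R1) = I²·R1 = (0.1708)² × 7.55 = 0.2202 mW.

P ≈ 0.220 mW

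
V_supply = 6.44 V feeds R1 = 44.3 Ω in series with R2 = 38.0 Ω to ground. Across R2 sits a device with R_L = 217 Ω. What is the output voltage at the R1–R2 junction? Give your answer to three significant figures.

V_out ≈ 2.72 V

The load sits in parallel with R2, giving an effective lower resistance R2' = R2·R_L/(R2+R_L) = 32.34 Ω.
Then V_out = V_supply · R2'/(R1 + R2') = 6.44 × 32.34/76.64 = 2.717 V.
(Unloaded it would be 2.97 V; the load pulls it down.)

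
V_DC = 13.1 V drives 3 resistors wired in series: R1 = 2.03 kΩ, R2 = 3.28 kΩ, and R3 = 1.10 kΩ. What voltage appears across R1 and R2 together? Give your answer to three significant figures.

V ≈ 10.9 V

ΣR = 2.03 + 3.28 + 1.10 = 6.410 kΩ.
R_{R1..R2} = 2.03 + 3.28 = 5.310 kΩ.
V = V_DC · R/ΣR = 13.1 × 0.8284 = 10.85 V.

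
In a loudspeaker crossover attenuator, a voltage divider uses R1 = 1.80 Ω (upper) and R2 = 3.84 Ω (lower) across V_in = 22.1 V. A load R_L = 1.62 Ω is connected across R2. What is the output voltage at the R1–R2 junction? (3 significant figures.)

The load sits in parallel with R2, giving an effective lower resistance R2' = R2·R_L/(R2+R_L) = 1.139 Ω.
Now apply the divider: V_out = 22.1 × 0.3876 = 8.566 V.
(Unloaded it would be 15.0 V; the load pulls it down.)

V_out ≈ 8.57 V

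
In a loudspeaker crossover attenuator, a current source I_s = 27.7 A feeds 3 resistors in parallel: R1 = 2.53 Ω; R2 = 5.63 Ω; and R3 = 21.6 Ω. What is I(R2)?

I ≈ 7.95 A

Total conductance ΣG = 1/2.53 + 1/5.63 + 1/21.6 = 0.6192 (units of 1/Ω).
R2 takes the fraction G_k/ΣG = 0.1776/0.6192 = 0.2869, so I = 27.7 × 0.2869 = 7.946 A.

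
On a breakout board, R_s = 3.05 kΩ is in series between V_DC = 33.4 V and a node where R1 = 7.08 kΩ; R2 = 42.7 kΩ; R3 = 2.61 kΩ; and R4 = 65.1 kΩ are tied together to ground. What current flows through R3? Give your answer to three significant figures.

I ≈ 4.71 mA

Parallel bank: R_p = 1/(1/7.08 + 1/42.7 + 1/2.61 + 1/65.1) = 1.776 kΩ.
V_A by voltage divider: V_A = 33.4 × 1.776/(3.05 + 1.776) = 12.29 V.
Branch current I = V_A/R3 = 12.29/2.61 = 4.709 mA.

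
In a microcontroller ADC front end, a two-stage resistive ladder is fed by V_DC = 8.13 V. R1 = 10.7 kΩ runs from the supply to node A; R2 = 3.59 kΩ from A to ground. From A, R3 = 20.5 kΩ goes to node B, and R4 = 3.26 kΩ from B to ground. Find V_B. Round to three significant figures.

V_B ≈ 0.252 V

The second stage (R3 + R4 = 23.76 kΩ) loads node A in parallel with R2.
R2 ‖ (R3+R4) = 3.119 kΩ.
First divider: V_A = V_DC · 3.119/(10.7 + 3.119) = 1.835 V.
V_B = V_A × 0.1372 = 0.2518 V.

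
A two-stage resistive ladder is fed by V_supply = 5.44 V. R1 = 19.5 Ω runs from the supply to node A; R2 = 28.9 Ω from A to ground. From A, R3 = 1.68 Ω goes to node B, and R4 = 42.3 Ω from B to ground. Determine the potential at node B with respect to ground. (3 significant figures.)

Looking into the second stage from A: R3 + R4 = 43.98 Ω appears in parallel with R2.
R2 ‖ (R3+R4) = 17.44 Ω.
So V_A = 5.44 × 0.4721 = 2.568 V.
Then the unloaded second divider: V_B = V_A × R4/(R3+R4) = 2.568 × 0.9618 = 2.470 V.

V_B ≈ 2.47 V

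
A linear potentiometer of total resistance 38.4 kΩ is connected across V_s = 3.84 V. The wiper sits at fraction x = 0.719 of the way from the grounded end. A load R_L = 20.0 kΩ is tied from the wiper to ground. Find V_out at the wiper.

Split the track: R_lower = x·R_p = 27.61 kΩ, R_upper = (1−x)·R_p = 10.79 kΩ.
Lower segment in parallel with the load: 27.61 ‖ 20.0 = 11.60 kΩ.
V_out = 3.84 × 11.60/(10.79 + 11.60) = 1.989 V.

V_out ≈ 1.99 V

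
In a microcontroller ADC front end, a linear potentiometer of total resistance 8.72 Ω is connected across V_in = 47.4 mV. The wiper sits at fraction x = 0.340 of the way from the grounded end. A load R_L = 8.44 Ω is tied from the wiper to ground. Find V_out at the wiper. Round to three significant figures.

The pot divides into 5.755 Ω above the wiper and 2.965 Ω below.
R_L loads the lower segment: effective lower R = 2.194 Ω.
Loaded-divider output: V_out = 47.4 × 0.2760 = 13.08 mV.

V_out ≈ 13.1 mV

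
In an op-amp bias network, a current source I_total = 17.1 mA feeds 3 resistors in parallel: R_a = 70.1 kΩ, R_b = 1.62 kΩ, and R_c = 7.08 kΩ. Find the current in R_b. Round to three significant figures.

Total conductance ΣG = 1/70.1 + 1/1.62 + 1/7.08 = 0.7728 (units of 1/kΩ).
Current divider: I(R_b) = I_total · G_k/ΣG = 17.1 × (0.6173/0.7728) = 17.1 × 0.7988 = 13.66 mA.

I ≈ 13.7 mA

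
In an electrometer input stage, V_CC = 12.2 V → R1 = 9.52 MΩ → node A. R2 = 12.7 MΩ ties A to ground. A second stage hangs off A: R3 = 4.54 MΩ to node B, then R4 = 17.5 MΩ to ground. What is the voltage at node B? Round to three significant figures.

V_B ≈ 4.44 V

The second stage (R3 + R4 = 22.04 MΩ) loads node A in parallel with R2.
Effective lower resistance at A: R2 ‖ 22.04 = 8.057 MΩ.
V_A = 12.2 × 8.057/(9.52 + 8.057) = 5.592 V.
Then the unloaded second divider: V_B = V_A × R4/(R3+R4) = 5.592 × 0.7940 = 4.440 V.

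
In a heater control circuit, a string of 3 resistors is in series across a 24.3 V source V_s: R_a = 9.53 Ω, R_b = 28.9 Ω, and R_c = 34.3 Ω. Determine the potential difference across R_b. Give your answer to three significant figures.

V ≈ 9.66 V

ΣR = 9.53 + 28.9 + 34.3 = 72.73 Ω.
V = V_s · R/ΣR = 24.3 × 0.3974 = 9.656 V.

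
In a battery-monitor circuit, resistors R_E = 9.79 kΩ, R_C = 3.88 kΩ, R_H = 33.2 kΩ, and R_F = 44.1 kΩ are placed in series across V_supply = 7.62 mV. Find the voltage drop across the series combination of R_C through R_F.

V ≈ 6.80 mV

Series total: ΣR = 9.79 + 3.88 + 33.2 + 44.1 = 90.97 kΩ.
R_{R_C..R_F} = 3.88 + 33.2 + 44.1 = 81.18 kΩ.
By the voltage-divider rule, V = 7.62 × 81.18/90.97 = 6.800 mV.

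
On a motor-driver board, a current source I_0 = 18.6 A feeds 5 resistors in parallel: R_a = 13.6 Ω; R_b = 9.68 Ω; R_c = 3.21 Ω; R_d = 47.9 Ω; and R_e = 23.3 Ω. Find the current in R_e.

I ≈ 1.45 A

ΣG = 1/13.6 + 1/9.68 + 1/3.21 + 1/47.9 + 1/23.3 = 0.5522.
R_e takes the fraction G_k/ΣG = 0.04292/0.5522 = 0.07773, so I = 18.6 × 0.07773 = 1.446 A.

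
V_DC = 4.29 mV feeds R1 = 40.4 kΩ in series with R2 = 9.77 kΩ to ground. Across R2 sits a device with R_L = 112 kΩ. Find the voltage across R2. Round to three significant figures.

V_out ≈ 0.781 mV

First combine the lower leg with the load: R2 ‖ R_L = 8.986 kΩ.
Voltage divider with the loaded lower leg: V_out = 4.29 × 8.986/(40.4 + 8.986) = 4.29 × 0.1820 = 0.7806 mV.
(Unloaded it would be 0.835 mV; the load pulls it down.)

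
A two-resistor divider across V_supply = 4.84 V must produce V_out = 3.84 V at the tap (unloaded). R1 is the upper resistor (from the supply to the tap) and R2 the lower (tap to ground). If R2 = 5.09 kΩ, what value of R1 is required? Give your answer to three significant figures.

R1 ≈ 1.33 kΩ

Required fraction k = V_out/V_supply = 0.7934.
Rearranging, R1 = R2·(1−k)/k = 5.09 × 0.2604 = 1.326 kΩ.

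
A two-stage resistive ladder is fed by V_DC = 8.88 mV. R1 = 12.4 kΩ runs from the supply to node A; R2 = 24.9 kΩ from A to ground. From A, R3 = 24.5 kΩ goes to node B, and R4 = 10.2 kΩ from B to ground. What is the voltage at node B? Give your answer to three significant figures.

V_B ≈ 1.41 mV

The second stage (R3 + R4 = 34.70 kΩ) loads node A in parallel with R2.
Effective lower resistance at A: R2 ‖ 34.70 = 14.50 kΩ.
V_A = 8.88 × 14.50/(12.4 + 14.50) = 4.786 mV.
Then the unloaded second divider: V_B = V_A × R4/(R3+R4) = 4.786 × 0.2939 = 1.407 mV.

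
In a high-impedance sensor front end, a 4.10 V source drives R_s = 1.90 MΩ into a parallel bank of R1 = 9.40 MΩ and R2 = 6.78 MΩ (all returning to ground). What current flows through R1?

Combine the parallel branches: R_p = (1/9.40 + 1/6.78)⁻¹ = 3.939 MΩ.
Node voltage V_A = V_CC · R_p/(R_s + R_p) = 4.10 × 0.6746 = 2.766 V.
I(R1) = V_A / R1 = 2.766/9.40 = 0.2942 µA.

I ≈ 0.294 µA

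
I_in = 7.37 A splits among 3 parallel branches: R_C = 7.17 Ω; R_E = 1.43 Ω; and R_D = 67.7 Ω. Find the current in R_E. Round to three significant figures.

I ≈ 6.04 A

Conductances: ΣG = 1/7.17 + 1/1.43 + 1/67.7 = 0.8535 (1/Ω).
Current divider: I(R_E) = I_in · G_k/ΣG = 7.37 × (0.6993/0.8535) = 7.37 × 0.8193 = 6.038 A.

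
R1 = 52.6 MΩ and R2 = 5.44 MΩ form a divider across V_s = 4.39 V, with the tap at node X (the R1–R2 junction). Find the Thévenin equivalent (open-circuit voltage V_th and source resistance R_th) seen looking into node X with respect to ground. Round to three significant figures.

Open-circuit (no load on X): V_th = V_s · R2/(R1 + R2) = 4.39 × 5.44/(52.60 + 5.44) = 0.4115 V.
Zeroing V_s shorts the top of R1 to ground, so R_th = R1 ‖ R2 = 4.930 MΩ.

V_th ≈ 0.411 V, R_th ≈ 4.93 MΩ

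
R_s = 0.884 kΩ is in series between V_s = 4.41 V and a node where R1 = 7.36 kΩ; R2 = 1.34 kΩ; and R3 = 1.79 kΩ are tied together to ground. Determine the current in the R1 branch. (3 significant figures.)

Equivalent of the parallel group: R_p = 0.6941 kΩ.
Node voltage V_A = V_s · R_p/(R_s + R_p) = 4.41 × 0.4398 = 1.940 V.
I(R1) = V_A / R1 = 1.940/7.36 = 0.2635 mA.

I ≈ 0.264 mA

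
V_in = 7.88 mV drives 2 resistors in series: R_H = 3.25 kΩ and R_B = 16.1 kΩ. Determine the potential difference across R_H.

Series total: ΣR = 3.25 + 16.1 = 19.35 kΩ.
V = V_in · R/ΣR = 7.88 × 0.1680 = 1.324 mV.

V ≈ 1.32 mV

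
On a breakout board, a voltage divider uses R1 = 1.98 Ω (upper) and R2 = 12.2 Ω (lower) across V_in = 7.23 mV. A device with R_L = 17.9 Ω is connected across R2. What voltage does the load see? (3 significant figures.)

V_out ≈ 5.68 mV

First combine the lower leg with the load: R2 ‖ R_L = 7.255 Ω.
Then V_out = V_in · R2'/(R1 + R2') = 7.23 × 7.255/9.235 = 5.680 mV.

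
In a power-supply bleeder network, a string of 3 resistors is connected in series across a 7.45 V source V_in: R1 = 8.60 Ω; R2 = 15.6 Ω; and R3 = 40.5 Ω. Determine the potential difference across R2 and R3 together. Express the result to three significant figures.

ΣR = 8.60 + 15.6 + 40.5 = 64.70 Ω.
R_{R2..R3} = 15.6 + 40.5 = 56.10 Ω.
V = V_in · R/ΣR = 7.45 × 0.8671 = 6.460 V.

V ≈ 6.46 V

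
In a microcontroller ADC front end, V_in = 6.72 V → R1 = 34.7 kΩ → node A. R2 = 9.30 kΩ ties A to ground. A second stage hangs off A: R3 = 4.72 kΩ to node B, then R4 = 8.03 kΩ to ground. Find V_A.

Looking into the second stage from A: R3 + R4 = 12.75 kΩ appears in parallel with R2.
R2 ‖ (R3+R4) = 5.378 kΩ.
First divider: V_A = V_in · 5.378/(34.7 + 5.378) = 0.9017 V.

V_A ≈ 0.902 V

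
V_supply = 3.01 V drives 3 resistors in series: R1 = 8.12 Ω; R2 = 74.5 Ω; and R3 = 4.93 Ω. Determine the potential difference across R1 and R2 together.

V ≈ 2.84 V

ΣR = 8.12 + 74.5 + 4.93 = 87.55 Ω.
R_{R1..R2} = 8.12 + 74.5 = 82.62 Ω.
V = V_supply · R/ΣR = 3.01 × 0.9437 = 2.841 V.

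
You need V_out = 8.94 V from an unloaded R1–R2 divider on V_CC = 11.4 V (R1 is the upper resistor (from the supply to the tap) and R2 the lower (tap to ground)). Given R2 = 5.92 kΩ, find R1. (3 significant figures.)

R1 ≈ 1.63 kΩ

The divider ratio is R2/(R1+R2) = 8.94/11.4 = 0.7842.
So R1 = R2 · (V_CC/V_out − 1) = 5.92 × (11.4/8.94 − 1) = 5.92 × 0.2752 = 1.629 kΩ.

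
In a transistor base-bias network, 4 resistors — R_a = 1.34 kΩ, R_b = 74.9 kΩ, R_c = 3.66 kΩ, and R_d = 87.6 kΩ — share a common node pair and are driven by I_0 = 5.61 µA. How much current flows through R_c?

I ≈ 1.47 µA

Total conductance ΣG = 1/1.34 + 1/74.9 + 1/3.66 + 1/87.6 = 1.044 (units of 1/kΩ).
By the current-divider rule, I = I_0 · G_k/ΣG = 5.61 × 0.2616 = 1.468 µA.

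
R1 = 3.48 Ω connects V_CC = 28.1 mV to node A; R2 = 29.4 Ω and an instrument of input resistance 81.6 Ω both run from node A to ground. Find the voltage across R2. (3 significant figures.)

V_out ≈ 24.2 mV

First combine the lower leg with the load: R2 ‖ R_L = 21.61 Ω.
Then V_out = V_CC · R2'/(R1 + R2') = 28.1 × 21.61/25.09 = 24.20 mV.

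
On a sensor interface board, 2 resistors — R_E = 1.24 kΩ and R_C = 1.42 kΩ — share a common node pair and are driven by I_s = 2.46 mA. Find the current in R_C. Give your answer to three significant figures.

I ≈ 1.15 mA

For two parallel branches, I_k = I_s · (other R)/(sum of R).
So I = 2.46 × 1.24/2.660 = 1.147 mA.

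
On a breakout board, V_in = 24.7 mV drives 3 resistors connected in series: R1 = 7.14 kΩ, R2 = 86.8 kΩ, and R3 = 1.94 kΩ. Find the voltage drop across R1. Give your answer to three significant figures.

Series total: ΣR = 7.14 + 86.8 + 1.94 = 95.88 kΩ.
Voltage divider: V = V_in · (7.140 / 95.88) = 24.7 × 0.07447 = 1.839 mV.

V ≈ 1.84 mV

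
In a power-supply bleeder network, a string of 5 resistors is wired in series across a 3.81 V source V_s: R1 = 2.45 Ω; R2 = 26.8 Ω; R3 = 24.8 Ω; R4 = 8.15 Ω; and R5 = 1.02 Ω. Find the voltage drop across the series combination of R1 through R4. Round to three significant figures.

V ≈ 3.75 V

Series total: ΣR = 2.45 + 26.8 + 24.8 + 8.15 + 1.02 = 63.22 Ω.
R_{R1..R4} = 2.45 + 26.8 + 24.8 + 8.15 = 62.20 Ω.
Voltage divider: V = V_s · (62.20 / 63.22) = 3.81 × 0.9839 = 3.749 V.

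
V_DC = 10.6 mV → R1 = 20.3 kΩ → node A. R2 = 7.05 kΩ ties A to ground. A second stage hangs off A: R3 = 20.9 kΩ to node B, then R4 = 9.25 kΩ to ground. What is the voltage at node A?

Node A sees R2 in parallel with the series input of stage 2, R3 + R4 = 30.15 kΩ.
Effective lower resistance at A: R2 ‖ 30.15 = 5.714 kΩ.
V_A = 10.6 × 5.714/(20.3 + 5.714) = 2.328 mV.

V_A ≈ 2.33 mV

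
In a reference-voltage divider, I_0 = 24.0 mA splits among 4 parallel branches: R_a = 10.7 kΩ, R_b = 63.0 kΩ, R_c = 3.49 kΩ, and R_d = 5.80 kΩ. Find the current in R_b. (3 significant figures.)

Total conductance ΣG = 1/10.7 + 1/63.0 + 1/3.49 + 1/5.80 = 0.5683 (units of 1/kΩ).
By the current-divider rule, I = I_0 · G_k/ΣG = 24.0 × 0.02793 = 0.6704 mA.

I ≈ 0.670 mA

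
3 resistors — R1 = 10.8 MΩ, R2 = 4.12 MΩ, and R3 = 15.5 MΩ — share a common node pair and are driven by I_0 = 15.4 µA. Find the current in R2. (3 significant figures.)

Total conductance ΣG = 1/10.8 + 1/4.12 + 1/15.5 = 0.3998 (units of 1/MΩ).
Current divider: I(R2) = I_0 · G_k/ΣG = 15.4 × (0.2427/0.3998) = 15.4 × 0.6071 = 9.349 µA.

I ≈ 9.35 µA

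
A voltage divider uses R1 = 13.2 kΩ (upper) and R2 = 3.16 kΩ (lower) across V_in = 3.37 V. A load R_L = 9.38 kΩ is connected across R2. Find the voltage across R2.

First combine the lower leg with the load: R2 ‖ R_L = 2.364 kΩ.
Then V_out = V_in · R2'/(R1 + R2') = 3.37 × 2.364/15.56 = 0.5118 V.

V_out ≈ 0.512 V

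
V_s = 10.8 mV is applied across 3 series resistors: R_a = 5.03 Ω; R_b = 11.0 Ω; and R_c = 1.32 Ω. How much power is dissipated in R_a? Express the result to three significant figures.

ΣR = 17.35 Ω → I = 10.8/17.35 = 0.6225 mA.
P(R_a) = I²·R_a = (0.6225)² × 5.03 = 1.949 µW.

P ≈ 1.95 µW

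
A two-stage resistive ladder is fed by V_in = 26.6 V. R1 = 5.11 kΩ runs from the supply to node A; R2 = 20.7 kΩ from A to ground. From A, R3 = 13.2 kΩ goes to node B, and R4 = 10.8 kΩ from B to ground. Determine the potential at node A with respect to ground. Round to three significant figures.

V_A ≈ 18.2 V

Node A sees R2 in parallel with the series input of stage 2, R3 + R4 = 24.00 kΩ.
Effective lower resistance at A: R2 ‖ 24.00 = 11.11 kΩ.
First divider: V_A = V_in · 11.11/(5.11 + 11.11) = 18.22 V.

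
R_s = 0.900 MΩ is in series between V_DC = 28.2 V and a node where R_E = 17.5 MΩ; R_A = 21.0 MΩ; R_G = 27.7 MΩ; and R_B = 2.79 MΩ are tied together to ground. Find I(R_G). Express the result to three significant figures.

I ≈ 0.702 µA

Equivalent of the parallel group: R_p = 2.003 MΩ.
Node voltage V_A = V_DC · R_p/(R_s + R_p) = 28.2 × 0.6900 = 19.46 V.
I(R_G) = V_A / R_G = 19.46/27.7 = 0.7024 µA.
(Check via current divider: I_total = 9.715 µA; share G_k/ΣG = 0.07231 → same result.)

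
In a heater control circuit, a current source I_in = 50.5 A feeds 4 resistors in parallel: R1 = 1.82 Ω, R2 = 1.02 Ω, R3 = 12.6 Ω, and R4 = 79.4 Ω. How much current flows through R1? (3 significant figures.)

ΣG = 1/1.82 + 1/1.02 + 1/12.6 + 1/79.4 = 1.622.
By the current-divider rule, I = I_in · G_k/ΣG = 50.5 × 0.3388 = 17.11 A.

I ≈ 17.1 A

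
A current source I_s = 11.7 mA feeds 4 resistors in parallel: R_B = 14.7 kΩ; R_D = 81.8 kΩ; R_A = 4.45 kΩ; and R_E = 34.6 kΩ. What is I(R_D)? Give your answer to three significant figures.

ΣG = 1/14.7 + 1/81.8 + 1/4.45 + 1/34.6 = 0.3339.
By the current-divider rule, I = I_s · G_k/ΣG = 11.7 × 0.03662 = 0.4284 mA.

I ≈ 0.428 mA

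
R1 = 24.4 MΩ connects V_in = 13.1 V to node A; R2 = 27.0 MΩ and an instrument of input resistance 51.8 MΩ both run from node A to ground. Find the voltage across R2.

The load sits in parallel with R2, giving an effective lower resistance R2' = R2·R_L/(R2+R_L) = 17.75 MΩ.
Then V_out = V_in · R2'/(R1 + R2') = 13.1 × 17.75/42.15 = 5.516 V.

V_out ≈ 5.52 V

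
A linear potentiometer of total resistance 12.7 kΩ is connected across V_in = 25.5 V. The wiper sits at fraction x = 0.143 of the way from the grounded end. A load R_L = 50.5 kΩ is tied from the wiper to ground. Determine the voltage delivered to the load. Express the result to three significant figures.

Lower segment x·R_p = 1.816 kΩ; upper segment (1−x)·R_p = 10.88 kΩ.
R_L loads the lower segment: effective lower R = 1.753 kΩ.
Loaded-divider output: V_out = 25.5 × 0.1387 = 3.537 V.

V_out ≈ 3.54 V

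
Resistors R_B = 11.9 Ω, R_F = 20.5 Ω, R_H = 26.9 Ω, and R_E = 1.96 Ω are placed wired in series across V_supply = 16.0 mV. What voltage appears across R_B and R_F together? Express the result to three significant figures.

V ≈ 8.46 mV

Series total: ΣR = 11.9 + 20.5 + 26.9 + 1.96 = 61.26 Ω.
R_{R_B..R_F} = 11.9 + 20.5 = 32.40 Ω.
V = V_supply · R/ΣR = 16.0 × 0.5289 = 8.462 mV.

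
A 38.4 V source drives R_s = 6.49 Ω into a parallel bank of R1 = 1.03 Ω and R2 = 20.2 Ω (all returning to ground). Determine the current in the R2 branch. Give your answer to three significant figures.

I ≈ 0.249 A

Equivalent of the parallel group: R_p = 0.9800 Ω.
V_A = 38.4 × 0.9800/7.470 = 5.038 V.
Branch current I = V_A/R2 = 5.038/20.2 = 0.2494 A.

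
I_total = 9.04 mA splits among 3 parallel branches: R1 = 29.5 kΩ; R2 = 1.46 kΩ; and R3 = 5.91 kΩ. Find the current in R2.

ΣG = 1/29.5 + 1/1.46 + 1/5.91 = 0.8880.
R2 takes the fraction G_k/ΣG = 0.6849/0.8880 = 0.7713, so I = 9.04 × 0.7713 = 6.972 mA.

I ≈ 6.97 mA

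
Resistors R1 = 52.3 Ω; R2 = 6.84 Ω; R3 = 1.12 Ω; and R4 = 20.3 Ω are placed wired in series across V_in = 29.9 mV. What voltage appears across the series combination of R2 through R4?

V ≈ 10.5 mV

ΣR = 52.3 + 6.84 + 1.12 + 20.3 = 80.56 Ω.
R_{R2..R4} = 6.84 + 1.12 + 20.3 = 28.26 Ω.
By the voltage-divider rule, V = 29.9 × 28.26/80.56 = 10.49 mV.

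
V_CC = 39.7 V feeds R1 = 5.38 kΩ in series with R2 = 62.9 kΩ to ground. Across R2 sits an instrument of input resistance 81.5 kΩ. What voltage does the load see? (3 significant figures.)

V_out ≈ 34.5 V

R2 ‖ R_L = (62.9 × 81.5)/(62.9 + 81.5) = 35.50 kΩ.
Now apply the divider: V_out = 39.7 × 0.8684 = 34.48 V.
(Unloaded it would be 36.6 V; the load pulls it down.)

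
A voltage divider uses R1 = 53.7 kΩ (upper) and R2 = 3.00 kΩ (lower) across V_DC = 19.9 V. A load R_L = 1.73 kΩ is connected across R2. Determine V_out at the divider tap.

The load sits in parallel with R2, giving an effective lower resistance R2' = R2·R_L/(R2+R_L) = 1.097 kΩ.
Now apply the divider: V_out = 19.9 × 0.02002 = 0.3985 V.

V_out ≈ 0.398 V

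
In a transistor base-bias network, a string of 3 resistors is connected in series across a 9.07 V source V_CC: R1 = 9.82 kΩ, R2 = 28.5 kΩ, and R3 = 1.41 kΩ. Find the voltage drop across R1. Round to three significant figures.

ΣR = 9.82 + 28.5 + 1.41 = 39.73 kΩ.
V = V_CC · R/ΣR = 9.07 × 0.2472 = 2.242 V.

V ≈ 2.24 V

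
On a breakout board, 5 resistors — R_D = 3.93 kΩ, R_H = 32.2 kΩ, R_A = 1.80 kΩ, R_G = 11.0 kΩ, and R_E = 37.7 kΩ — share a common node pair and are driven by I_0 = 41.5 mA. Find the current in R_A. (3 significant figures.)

Conductances: ΣG = 1/3.93 + 1/32.2 + 1/1.80 + 1/11.0 + 1/37.7 = 0.9585 (1/kΩ).
Current divider: I(R_A) = I_0 · G_k/ΣG = 41.5 × (0.5556/0.9585) = 41.5 × 0.5796 = 24.05 mA.

I ≈ 24.1 mA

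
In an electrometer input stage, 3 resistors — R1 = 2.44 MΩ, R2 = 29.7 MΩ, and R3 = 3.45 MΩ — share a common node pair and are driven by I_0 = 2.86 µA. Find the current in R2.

I ≈ 0.131 µA

Conductances: ΣG = 1/2.44 + 1/29.7 + 1/3.45 = 0.7334 (1/MΩ).
R2 takes the fraction G_k/ΣG = 0.03367/0.7334 = 0.04591, so I = 2.86 × 0.04591 = 0.1313 µA.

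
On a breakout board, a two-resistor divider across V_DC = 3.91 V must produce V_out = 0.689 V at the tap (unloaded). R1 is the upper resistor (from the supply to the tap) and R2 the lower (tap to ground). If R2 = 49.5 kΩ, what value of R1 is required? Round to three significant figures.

Required fraction k = V_out/V_DC = 0.1762.
Rearranging, R1 = R2·(1−k)/k = 49.5 × 4.675 = 231.4 kΩ.

R1 ≈ 231 kΩ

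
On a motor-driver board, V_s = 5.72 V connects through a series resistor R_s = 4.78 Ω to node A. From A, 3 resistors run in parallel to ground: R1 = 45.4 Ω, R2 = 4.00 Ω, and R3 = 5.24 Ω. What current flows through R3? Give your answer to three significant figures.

Combine the parallel branches: R_p = (1/45.4 + 1/4.00 + 1/5.24)⁻¹ = 2.160 Ω.
V_A by voltage divider: V_A = 5.72 × 2.160/(4.78 + 2.160) = 1.781 V.
I(R3) = V_A / R3 = 1.781/5.24 = 0.3398 A.

I ≈ 0.340 A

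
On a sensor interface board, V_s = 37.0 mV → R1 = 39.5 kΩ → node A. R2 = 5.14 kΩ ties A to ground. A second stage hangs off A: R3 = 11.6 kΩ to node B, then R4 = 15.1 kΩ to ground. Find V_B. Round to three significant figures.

V_B ≈ 2.06 mV

Node A sees R2 in parallel with the series input of stage 2, R3 + R4 = 26.70 kΩ.
R2 ‖ (R3+R4) = 4.310 kΩ.
So V_A = 37.0 × 0.09838 = 3.640 mV.
V_B = V_A × 0.5655 = 2.059 mV.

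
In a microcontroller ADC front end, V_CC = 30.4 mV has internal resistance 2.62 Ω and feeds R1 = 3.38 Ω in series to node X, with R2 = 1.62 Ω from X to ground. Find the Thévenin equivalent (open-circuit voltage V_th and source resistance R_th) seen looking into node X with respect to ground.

R1' = 2.62 + 3.38 = 6.000 Ω (source resistance + R1).
Open-circuit (no load on X): V_th = V_CC · R2/(R1' + R2) = 30.4 × 1.62/(6.000 + 1.62) = 6.463 mV.
With V_CC suppressed (replaced by a short), R_th = R1' ‖ R2 = (6.000 × 1.62)/(6.000 + 1.62) = 1.276 Ω.

V_th ≈ 6.46 mV, R_th ≈ 1.28 Ω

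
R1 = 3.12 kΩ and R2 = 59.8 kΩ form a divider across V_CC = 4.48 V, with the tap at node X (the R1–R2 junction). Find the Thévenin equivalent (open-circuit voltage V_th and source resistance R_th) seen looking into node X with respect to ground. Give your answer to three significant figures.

Open-circuit (no load on X): V_th = V_CC · R2/(R1 + R2) = 4.48 × 59.8/(3.120 + 59.8) = 4.258 V.
Looking into X with the source shorted: R_th = R1·R2/(R1+R2) = 3.120 × 59.8/62.92 = 2.965 kΩ.

V_th ≈ 4.26 V, R_th ≈ 2.97 kΩ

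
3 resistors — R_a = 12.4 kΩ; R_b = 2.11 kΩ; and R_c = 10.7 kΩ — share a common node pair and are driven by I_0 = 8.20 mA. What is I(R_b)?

I ≈ 6.00 mA

Total conductance ΣG = 1/12.4 + 1/2.11 + 1/10.7 = 0.6480 (units of 1/kΩ).
R_b takes the fraction G_k/ΣG = 0.4739/0.6480 = 0.7313, so I = 8.20 × 0.7313 = 5.997 mA.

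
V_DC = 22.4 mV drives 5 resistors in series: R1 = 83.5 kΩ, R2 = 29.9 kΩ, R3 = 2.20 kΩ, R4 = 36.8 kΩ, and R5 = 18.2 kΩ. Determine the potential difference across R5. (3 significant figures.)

Total series resistance ΣR = 83.5 + 29.9 + 2.20 + 36.8 + 18.2 = 170.6 kΩ.
By the voltage-divider rule, V = 22.4 × 18.20/170.6 = 2.390 mV.

V ≈ 2.39 mV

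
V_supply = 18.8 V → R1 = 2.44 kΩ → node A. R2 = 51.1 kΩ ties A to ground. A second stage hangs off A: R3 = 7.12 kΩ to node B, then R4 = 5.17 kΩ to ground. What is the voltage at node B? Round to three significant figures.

V_B ≈ 6.35 V

Looking into the second stage from A: R3 + R4 = 12.29 kΩ appears in parallel with R2.
Effective lower resistance at A: R2 ‖ 12.29 = 9.907 kΩ.
V_A = 18.8 × 9.907/(2.44 + 9.907) = 15.08 V.
Then the unloaded second divider: V_B = V_A × R4/(R3+R4) = 15.08 × 0.4207 = 6.346 V.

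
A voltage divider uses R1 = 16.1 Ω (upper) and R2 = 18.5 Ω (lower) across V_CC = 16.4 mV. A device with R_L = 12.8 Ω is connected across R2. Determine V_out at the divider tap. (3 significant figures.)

V_out ≈ 5.24 mV

First combine the lower leg with the load: R2 ‖ R_L = 7.565 Ω.
Then V_out = V_CC · R2'/(R1 + R2') = 16.4 × 7.565/23.67 = 5.243 mV.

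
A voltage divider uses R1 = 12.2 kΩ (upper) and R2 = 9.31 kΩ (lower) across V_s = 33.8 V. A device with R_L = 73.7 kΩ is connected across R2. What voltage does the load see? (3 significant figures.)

First combine the lower leg with the load: R2 ‖ R_L = 8.266 kΩ.
Voltage divider with the loaded lower leg: V_out = 33.8 × 8.266/(12.2 + 8.266) = 33.8 × 0.4039 = 13.65 V.

V_out ≈ 13.7 V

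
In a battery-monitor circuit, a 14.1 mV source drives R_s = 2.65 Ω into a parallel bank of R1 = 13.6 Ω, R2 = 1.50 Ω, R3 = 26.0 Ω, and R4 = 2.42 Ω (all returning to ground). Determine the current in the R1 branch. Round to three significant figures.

I ≈ 0.249 mA

Parallel bank: R_p = 1/(1/13.6 + 1/1.50 + 1/26.0 + 1/2.42) = 0.8390 Ω.
V_A = 14.1 × 0.8390/3.489 = 3.391 mV.
Branch current I = V_A/R1 = 3.391/13.6 = 0.2493 mA.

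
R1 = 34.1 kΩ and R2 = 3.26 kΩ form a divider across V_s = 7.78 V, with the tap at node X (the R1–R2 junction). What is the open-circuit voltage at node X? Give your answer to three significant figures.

Open-circuit (no load on X): V_th = V_s · R2/(R1 + R2) = 7.78 × 3.26/(34.10 + 3.26) = 0.6789 V.

V_th ≈ 0.679 V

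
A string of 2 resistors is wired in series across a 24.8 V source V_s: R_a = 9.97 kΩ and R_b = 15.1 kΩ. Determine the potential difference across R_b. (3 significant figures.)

V ≈ 14.9 V

ΣR = 9.97 + 15.1 = 25.07 kΩ.
V = V_s · R/ΣR = 24.8 × 0.6023 = 14.94 V.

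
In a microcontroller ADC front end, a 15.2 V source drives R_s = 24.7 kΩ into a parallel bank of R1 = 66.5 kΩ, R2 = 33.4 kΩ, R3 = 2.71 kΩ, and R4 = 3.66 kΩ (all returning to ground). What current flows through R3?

Parallel bank: R_p = 1/(1/66.5 + 1/33.4 + 1/2.71 + 1/3.66) = 1.455 kΩ.
V_A by voltage divider: V_A = 15.2 × 1.455/(24.7 + 1.455) = 0.8457 V.
I(R3) = V_A / R3 = 0.8457/2.71 = 0.3121 mA.

I ≈ 0.312 mA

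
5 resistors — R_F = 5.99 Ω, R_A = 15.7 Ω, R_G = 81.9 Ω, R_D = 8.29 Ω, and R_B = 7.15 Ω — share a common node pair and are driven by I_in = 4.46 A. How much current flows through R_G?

ΣG = 1/5.99 + 1/15.7 + 1/81.9 + 1/8.29 + 1/7.15 = 0.5033.
R_G takes the fraction G_k/ΣG = 0.01221/0.5033 = 0.02426, so I = 4.46 × 0.02426 = 0.1082 A.

I ≈ 0.108 A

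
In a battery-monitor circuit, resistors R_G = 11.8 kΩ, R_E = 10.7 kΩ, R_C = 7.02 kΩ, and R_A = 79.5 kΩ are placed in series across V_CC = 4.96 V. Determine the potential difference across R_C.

Series total: ΣR = 11.8 + 10.7 + 7.02 + 79.5 = 109.0 kΩ.
By the voltage-divider rule, V = 4.96 × 7.020/109.0 = 0.3194 V.

V ≈ 0.319 V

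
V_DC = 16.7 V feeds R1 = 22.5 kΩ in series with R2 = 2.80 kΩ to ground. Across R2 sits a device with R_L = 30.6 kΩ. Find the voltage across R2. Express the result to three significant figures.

R2 ‖ R_L = (2.80 × 30.6)/(2.80 + 30.6) = 2.565 kΩ.
Voltage divider with the loaded lower leg: V_out = 16.7 × 2.565/(22.5 + 2.565) = 16.7 × 0.1023 = 1.709 V.
(Unloaded it would be 1.85 V; the load pulls it down.)

V_out ≈ 1.71 V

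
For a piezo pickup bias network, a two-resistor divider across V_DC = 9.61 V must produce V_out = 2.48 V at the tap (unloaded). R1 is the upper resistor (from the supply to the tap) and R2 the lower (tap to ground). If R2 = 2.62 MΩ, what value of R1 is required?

R1 ≈ 7.53 MΩ

V_out/V_DC = R2/(R1+R2) = 0.2581.
Rearranging, R1 = R2·(1−k)/k = 2.62 × 2.875 = 7.533 MΩ.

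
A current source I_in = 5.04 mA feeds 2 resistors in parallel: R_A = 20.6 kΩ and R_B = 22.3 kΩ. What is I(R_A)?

Two-branch current divider: I_k = I_in · R_other/(R_1 + R_2).
So I = 5.04 × 22.3/42.90 = 2.620 mA.

I ≈ 2.62 mA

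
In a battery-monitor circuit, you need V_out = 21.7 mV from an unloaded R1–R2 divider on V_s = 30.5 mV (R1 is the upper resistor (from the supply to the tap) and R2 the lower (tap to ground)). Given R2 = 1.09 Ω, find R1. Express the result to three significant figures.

Required fraction k = V_out/V_s = 0.7115.
Rearranging, R1 = R2·(1−k)/k = 1.09 × 0.4055 = 0.4420 Ω.

R1 ≈ 0.442 Ω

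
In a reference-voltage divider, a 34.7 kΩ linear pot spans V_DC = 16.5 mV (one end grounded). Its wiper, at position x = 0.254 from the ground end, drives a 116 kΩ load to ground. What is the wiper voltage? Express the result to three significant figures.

The pot divides into 25.89 kΩ above the wiper and 8.814 kΩ below.
(x·R_p) ‖ R_L = 8.191 kΩ.
Then V_out = V_DC · 8.191/(25.89 + 8.191) = 3.966 mV.

V_out ≈ 3.97 mV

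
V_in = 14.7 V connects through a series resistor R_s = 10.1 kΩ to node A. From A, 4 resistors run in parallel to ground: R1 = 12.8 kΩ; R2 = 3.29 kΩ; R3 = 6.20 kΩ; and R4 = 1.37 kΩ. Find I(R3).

Combine the parallel branches: R_p = (1/12.8 + 1/3.29 + 1/6.20 + 1/1.37)⁻¹ = 0.7854 kΩ.
V_A by voltage divider: V_A = 14.7 × 0.7854/(10.1 + 0.7854) = 1.061 V.
Branch current I = V_A/R3 = 1.061/6.20 = 0.1711 mA.
(Check via current divider: I_total = 1.350 mA; share G_k/ΣG = 0.1267 → same result.)

I ≈ 0.171 mA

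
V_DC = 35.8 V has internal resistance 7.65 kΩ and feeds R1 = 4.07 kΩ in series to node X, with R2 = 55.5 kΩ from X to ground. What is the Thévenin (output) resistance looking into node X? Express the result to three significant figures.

R_th ≈ 9.68 kΩ

R1' = 7.65 + 4.07 = 11.72 kΩ (source resistance + R1).
Looking into X with the source shorted: R_th = R1'·R2/(R1'+R2) = 11.72 × 55.5/67.22 = 9.677 kΩ.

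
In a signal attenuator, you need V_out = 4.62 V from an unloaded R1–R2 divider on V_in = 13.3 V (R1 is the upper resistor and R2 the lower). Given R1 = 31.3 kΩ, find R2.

R2 ≈ 16.7 kΩ

Required fraction k = V_out/V_in = 0.3474.
So R2 = R1 · V_out/(V_in − V_out) = 31.3 × 4.62/(13.3 − 4.62) = 31.3 × 0.5323 = 16.66 kΩ.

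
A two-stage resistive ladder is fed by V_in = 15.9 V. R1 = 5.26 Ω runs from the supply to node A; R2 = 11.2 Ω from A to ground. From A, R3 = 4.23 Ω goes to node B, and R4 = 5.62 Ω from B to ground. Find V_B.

V_B ≈ 4.53 V

The second stage (R3 + R4 = 9.850 Ω) loads node A in parallel with R2.
R2 ‖ (R3+R4) = 5.241 Ω.
First divider: V_A = V_in · 5.241/(5.26 + 5.241) = 7.936 V.
Then the unloaded second divider: V_B = V_A × R4/(R3+R4) = 7.936 × 0.5706 = 4.528 V.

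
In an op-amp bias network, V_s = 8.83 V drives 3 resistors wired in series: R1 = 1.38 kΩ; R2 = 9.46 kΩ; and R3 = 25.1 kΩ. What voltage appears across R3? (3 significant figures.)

V ≈ 6.17 V

Total series resistance ΣR = 1.38 + 9.46 + 25.1 = 35.94 kΩ.
By the voltage-divider rule, V = 8.83 × 25.10/35.94 = 6.167 V.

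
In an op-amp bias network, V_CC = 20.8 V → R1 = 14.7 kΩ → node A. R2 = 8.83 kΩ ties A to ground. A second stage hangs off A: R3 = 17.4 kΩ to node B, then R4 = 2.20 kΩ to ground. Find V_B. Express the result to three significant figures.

Looking into the second stage from A: R3 + R4 = 19.60 kΩ appears in parallel with R2.
Effective lower resistance at A: R2 ‖ 19.60 = 6.088 kΩ.
V_A = 20.8 × 6.088/(14.7 + 6.088) = 6.091 V.
V_B = V_A × 0.1122 = 0.6837 V.

V_B ≈ 0.684 V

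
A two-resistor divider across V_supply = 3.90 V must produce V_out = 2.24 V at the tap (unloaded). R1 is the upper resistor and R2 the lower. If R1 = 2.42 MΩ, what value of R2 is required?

R2 ≈ 3.27 MΩ

Required fraction k = V_out/V_supply = 0.5744.
Rearranging, R2 = R1·k/(1−k) = 2.42 × 1.349 = 3.266 MΩ.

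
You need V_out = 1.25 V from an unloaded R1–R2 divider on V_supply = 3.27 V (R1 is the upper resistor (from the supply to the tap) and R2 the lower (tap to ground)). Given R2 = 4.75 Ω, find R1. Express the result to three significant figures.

R1 ≈ 7.68 Ω

The divider ratio is R2/(R1+R2) = 1.25/3.27 = 0.3823.
R1 = R2·(1/k − 1) = 4.75 × 1.616 = 7.676 Ω.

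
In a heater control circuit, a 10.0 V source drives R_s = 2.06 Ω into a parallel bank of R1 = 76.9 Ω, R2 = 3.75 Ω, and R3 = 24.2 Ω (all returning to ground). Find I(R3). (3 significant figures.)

I ≈ 0.249 A

Parallel bank: R_p = 1/(1/76.9 + 1/3.75 + 1/24.2) = 3.115 Ω.
V_A = 10.0 × 3.115/5.175 = 6.020 V.
I(R3) = V_A / R3 = 6.020/24.2 = 0.2487 A.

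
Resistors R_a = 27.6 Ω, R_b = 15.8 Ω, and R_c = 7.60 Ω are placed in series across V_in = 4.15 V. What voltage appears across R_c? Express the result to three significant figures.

V ≈ 0.618 V

Total series resistance ΣR = 27.6 + 15.8 + 7.60 = 51.00 Ω.
Voltage divider: V = V_in · (7.600 / 51.00) = 4.15 × 0.1490 = 0.6184 V.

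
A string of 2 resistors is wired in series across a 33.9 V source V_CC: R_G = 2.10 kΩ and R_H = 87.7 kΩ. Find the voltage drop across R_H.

ΣR = 2.10 + 87.7 = 89.80 kΩ.
V = V_CC · R/ΣR = 33.9 × 0.9766 = 33.11 V.

V ≈ 33.1 V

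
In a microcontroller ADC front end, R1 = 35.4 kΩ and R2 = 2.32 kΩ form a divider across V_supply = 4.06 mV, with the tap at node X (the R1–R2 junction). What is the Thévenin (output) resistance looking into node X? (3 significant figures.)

R_th ≈ 2.18 kΩ

With V_supply suppressed (replaced by a short), R_th = R1 ‖ R2 = (35.40 × 2.32)/(35.40 + 2.32) = 2.177 kΩ.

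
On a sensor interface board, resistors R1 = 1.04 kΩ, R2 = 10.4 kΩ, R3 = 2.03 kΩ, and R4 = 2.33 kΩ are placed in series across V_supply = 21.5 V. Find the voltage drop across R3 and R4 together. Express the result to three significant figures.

Series total: ΣR = 1.04 + 10.4 + 2.03 + 2.33 = 15.80 kΩ.
R_{R3..R4} = 2.03 + 2.33 = 4.360 kΩ.
Voltage divider: V = V_supply · (4.360 / 15.80) = 21.5 × 0.2759 = 5.933 V.

V ≈ 5.93 V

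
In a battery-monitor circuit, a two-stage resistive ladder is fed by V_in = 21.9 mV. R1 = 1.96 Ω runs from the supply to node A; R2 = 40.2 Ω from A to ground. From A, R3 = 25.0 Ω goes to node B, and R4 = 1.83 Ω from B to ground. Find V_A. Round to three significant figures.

V_A ≈ 19.5 mV

Node A sees R2 in parallel with the series input of stage 2, R3 + R4 = 26.83 Ω.
R2 ‖ (R3+R4) = 16.09 Ω.
V_A = 21.9 × 16.09/(1.96 + 16.09) = 19.52 mV.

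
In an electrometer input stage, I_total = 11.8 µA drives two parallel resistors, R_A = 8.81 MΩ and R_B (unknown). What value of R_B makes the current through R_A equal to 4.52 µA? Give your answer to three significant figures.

In a two-way split, I_A/I_total = R_B/(R_A + R_B).
4.52/11.8 = R_B/(R_A + R_B) → R_B = R_A · (0.3831)/(1 − 0.3831) = 8.81 × 0.6209 = 5.470 MΩ.

R_B ≈ 5.47 MΩ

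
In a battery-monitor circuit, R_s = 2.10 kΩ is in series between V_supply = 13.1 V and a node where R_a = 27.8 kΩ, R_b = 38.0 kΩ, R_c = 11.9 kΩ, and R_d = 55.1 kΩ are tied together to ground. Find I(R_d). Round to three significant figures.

I ≈ 0.177 mA

Equivalent of the parallel group: R_p = 6.080 kΩ.
V_A = 13.1 × 6.080/8.180 = 9.737 V.
I(R_d) = V_A / R_d = 9.737/55.1 = 0.1767 mA.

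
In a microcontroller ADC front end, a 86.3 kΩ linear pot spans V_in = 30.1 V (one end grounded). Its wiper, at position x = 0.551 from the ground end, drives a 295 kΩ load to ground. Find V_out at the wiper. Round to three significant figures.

The pot divides into 38.75 kΩ above the wiper and 47.55 kΩ below.
(x·R_p) ‖ R_L = 40.95 kΩ.
Then V_out = V_in · 40.95/(38.75 + 40.95) = 15.47 V.
(Unloaded: V_out = x·V_in = 16.6 V.)

V_out ≈ 15.5 V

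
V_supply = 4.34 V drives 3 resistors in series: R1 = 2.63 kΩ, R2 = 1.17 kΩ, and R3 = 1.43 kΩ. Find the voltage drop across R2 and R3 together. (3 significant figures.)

V ≈ 2.16 V

Total series resistance ΣR = 2.63 + 1.17 + 1.43 = 5.230 kΩ.
R_{R2..R3} = 1.17 + 1.43 = 2.600 kΩ.
V = V_supply · R/ΣR = 4.34 × 0.4971 = 2.158 V.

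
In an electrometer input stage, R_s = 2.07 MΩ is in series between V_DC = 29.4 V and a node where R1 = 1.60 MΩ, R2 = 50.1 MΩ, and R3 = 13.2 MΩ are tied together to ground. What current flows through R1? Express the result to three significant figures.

Combine the parallel branches: R_p = (1/1.60 + 1/50.1 + 1/13.2)⁻¹ = 1.388 MΩ.
V_A by voltage divider: V_A = 29.4 × 1.388/(2.07 + 1.388) = 11.80 V.
Branch current I = V_A/R1 = 11.80/1.60 = 7.374 µA.

I ≈ 7.37 µA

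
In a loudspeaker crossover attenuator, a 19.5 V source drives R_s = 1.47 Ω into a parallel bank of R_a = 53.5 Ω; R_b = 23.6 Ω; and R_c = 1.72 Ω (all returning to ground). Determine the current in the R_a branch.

Parallel bank: R_p = 1/(1/53.5 + 1/23.6 + 1/1.72) = 1.557 Ω.
V_A = 19.5 × 1.557/3.027 = 10.03 V.
Branch current I = V_A/R_a = 10.03/53.5 = 0.1875 A.
(Equivalently: I_total = 6.443 A, then current-divider fraction G_k/ΣG = 0.02909.)

I ≈ 0.187 A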